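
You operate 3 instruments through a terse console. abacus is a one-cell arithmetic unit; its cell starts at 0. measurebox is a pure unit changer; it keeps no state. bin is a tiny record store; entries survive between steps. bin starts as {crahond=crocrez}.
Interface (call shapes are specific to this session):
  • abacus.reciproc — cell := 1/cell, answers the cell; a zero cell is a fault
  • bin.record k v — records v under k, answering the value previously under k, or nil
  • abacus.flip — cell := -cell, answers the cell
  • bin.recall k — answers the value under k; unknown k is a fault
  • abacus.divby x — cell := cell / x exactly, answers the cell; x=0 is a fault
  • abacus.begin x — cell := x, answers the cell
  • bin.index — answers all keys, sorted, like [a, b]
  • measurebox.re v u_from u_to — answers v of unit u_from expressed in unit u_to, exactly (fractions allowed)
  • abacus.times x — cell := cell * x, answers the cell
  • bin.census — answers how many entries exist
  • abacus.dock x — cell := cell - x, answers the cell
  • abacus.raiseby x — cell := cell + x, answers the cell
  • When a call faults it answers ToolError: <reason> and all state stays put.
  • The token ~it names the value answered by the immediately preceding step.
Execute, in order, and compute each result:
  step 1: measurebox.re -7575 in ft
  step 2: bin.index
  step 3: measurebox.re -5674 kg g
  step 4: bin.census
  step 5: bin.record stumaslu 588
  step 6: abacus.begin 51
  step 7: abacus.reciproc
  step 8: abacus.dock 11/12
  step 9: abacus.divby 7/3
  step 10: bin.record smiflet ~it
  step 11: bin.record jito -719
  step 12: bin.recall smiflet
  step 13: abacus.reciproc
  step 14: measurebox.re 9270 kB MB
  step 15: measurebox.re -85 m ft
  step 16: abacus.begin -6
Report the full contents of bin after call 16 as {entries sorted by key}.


I use re passing -7575, in, ft, and get -2525/4.
Calling index(): [crahond].
Using re passing -5674, kg, g, → -5674000.
Then census, which returns 1.
Now I run record passing stumaslu, 588, which returns nil.
Using begin passing 51, which returns 51.
Next I call reciproc(), → 1/51.
Calling dock passing 11/12, giving -61/68.
Now I run divby passing 7/3, and see -183/476.
Invoking record passing smiflet, ~it, — result: nil.
Then record passing jito, -719, yielding nil.
Now I run recall passing smiflet, giving -183/476.
I use reciproc, → -476/183.
Next I call re passing 9270, kB, MB, and get 927/100.
I call re passing -85, m, ft, — result: -106250/381.
I try begin passing -6, and get -6.

Answer: {crahond=crocrez, jito=-719, smiflet=-183/476, stumaslu=588}


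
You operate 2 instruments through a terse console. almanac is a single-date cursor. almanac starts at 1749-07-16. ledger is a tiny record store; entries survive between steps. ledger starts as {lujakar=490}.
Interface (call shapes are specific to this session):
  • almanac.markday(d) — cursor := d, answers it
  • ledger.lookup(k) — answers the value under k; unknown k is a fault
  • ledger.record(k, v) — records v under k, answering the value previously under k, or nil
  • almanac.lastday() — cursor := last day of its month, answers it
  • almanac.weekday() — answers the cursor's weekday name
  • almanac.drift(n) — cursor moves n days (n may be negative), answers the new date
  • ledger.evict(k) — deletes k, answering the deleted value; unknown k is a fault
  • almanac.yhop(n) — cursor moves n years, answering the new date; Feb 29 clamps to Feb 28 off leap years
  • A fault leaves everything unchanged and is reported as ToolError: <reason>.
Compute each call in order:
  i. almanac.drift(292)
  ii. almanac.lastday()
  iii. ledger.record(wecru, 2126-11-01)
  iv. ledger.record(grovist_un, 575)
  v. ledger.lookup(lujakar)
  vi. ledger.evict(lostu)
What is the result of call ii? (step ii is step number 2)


Answer: 1750-05-31

Derivation:
Act: almanac.drift[n: 292]
Obs: 1750-05-04
Act: almanac.lastday[]
Obs: 1750-05-31
Act: ledger.record[k: wecru; v: 2126-11-01]
Obs: nil
Act: ledger.record[k: grovist_un; v: 575]
Obs: nil
Act: ledger.lookup[k: lujakar]
Obs: 490
Act: ledger.evict[k: lostu]
Obs: ToolError: no such key lostu


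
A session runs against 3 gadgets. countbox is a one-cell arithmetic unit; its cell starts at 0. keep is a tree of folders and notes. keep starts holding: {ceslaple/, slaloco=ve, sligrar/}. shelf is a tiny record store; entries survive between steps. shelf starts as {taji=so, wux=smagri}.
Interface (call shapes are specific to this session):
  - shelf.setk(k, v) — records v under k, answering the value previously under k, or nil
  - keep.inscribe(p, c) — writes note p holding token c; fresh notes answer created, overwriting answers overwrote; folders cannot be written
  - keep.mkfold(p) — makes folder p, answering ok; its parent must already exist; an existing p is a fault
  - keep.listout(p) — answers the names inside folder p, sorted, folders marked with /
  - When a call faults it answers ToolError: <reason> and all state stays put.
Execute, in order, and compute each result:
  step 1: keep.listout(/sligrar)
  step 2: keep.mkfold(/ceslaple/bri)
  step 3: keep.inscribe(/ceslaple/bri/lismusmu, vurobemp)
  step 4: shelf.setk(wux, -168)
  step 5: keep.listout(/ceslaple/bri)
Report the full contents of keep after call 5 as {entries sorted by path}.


Answer: {ceslaple/, ceslaple/bri/, ceslaple/bri/lismusmu=vurobemp, slaloco=ve, sligrar/}

Derivation:
Now I run keep.listout(/sligrar), giving [].
Calling keep.mkfold(/ceslaple/bri), giving ok.
Invoking keep.inscribe(/ceslaple/bri/lismusmu, vurobemp), and get created.
I try shelf.setk(wux, -168): smagri.
Next I call keep.listout(/ceslaple/bri), yielding [lismusmu].


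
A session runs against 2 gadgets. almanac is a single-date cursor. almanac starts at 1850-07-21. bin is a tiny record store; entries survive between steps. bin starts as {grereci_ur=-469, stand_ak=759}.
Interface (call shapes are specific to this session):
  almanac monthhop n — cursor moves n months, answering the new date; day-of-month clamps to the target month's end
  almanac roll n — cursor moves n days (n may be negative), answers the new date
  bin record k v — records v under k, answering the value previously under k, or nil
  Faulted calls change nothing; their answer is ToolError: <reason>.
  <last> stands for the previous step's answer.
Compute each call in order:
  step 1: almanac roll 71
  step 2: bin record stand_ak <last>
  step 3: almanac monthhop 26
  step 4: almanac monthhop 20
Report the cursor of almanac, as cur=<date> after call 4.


% almanac roll n='71'
:: 1850-09-30
% bin record k='stand_ak' v='<last>'
:: 759
% almanac monthhop n='26'
:: 1852-11-30
% almanac monthhop n='20'
:: 1854-07-30

Answer: cur=1854-07-30


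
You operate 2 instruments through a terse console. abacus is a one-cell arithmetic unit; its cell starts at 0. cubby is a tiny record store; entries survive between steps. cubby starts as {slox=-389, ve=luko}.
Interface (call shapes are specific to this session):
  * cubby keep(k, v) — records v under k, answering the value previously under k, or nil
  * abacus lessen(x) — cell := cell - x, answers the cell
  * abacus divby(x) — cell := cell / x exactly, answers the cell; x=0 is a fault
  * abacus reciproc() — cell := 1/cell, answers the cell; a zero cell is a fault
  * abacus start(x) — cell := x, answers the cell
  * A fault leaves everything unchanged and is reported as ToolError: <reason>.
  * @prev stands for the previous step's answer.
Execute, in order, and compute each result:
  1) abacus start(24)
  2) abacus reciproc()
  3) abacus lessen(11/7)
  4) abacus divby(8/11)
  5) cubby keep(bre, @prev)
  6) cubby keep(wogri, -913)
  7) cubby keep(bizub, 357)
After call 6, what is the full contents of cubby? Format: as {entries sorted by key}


Answer: {bre=-2827/1344, slox=-389, ve=luko, wogri=-913}

Derivation:
// 1. abacus start(x=24) == 24
// 2. abacus reciproc() == 1/24
// 3. abacus lessen(x=11/7) == -257/168
// 4. abacus divby(x=8/11) == -2827/1344
// 5. cubby keep(k=bre, v=@prev) == nil
// 6. cubby keep(k=wogri, v=-913) == nil
// 7. cubby keep(k=bizub, v=357) == nil


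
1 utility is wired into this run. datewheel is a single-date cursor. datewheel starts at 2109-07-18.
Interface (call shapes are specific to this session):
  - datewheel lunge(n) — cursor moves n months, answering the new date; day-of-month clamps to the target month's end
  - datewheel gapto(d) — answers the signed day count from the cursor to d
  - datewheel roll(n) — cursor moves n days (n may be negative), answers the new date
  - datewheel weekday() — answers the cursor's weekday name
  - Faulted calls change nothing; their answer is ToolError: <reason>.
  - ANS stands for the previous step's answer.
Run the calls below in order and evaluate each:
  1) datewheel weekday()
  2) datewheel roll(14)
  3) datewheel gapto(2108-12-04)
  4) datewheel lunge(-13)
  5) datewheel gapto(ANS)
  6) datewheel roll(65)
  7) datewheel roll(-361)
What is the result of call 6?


Answer: 2108-09-04

Derivation:
Using datewheel weekday(), yielding Thursday.
Invoking datewheel roll with 14, and get 2109-08-01.
Using datewheel gapto with 2108-12-04, which returns -240.
I call datewheel lunge with -13, — result: 2108-07-01.
I call datewheel gapto with ANS, and get 0.
Now I run datewheel roll with 65, giving 2108-09-04.
I try datewheel roll with -361, and get 2107-09-09.


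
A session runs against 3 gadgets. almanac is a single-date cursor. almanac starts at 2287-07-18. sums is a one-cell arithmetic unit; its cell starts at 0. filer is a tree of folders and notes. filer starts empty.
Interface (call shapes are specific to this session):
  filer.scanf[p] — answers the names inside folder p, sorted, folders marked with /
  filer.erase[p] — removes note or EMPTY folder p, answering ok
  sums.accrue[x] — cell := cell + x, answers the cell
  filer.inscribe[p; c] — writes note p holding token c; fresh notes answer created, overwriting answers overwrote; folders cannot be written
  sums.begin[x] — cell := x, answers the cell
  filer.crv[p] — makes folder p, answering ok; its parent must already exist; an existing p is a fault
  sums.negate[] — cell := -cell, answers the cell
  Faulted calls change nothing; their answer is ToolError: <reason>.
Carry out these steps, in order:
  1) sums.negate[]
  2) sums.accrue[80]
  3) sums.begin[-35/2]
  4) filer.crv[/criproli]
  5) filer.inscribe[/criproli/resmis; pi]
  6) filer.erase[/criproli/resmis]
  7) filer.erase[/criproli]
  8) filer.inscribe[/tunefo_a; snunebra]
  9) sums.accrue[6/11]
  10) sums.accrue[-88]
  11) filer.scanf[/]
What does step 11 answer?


Answer: [tunefo_a]

Derivation:
-- 1. sums.negate() ~> 0
-- 2. sums.accrue(80) ~> 80
-- 3. sums.begin(-35/2) ~> -35/2
-- 4. filer.crv(/criproli) ~> ok
-- 5. filer.inscribe(/criproli/resmis, pi) ~> created
-- 6. filer.erase(/criproli/resmis) ~> ok
-- 7. filer.erase(/criproli) ~> ok
-- 8. filer.inscribe(/tunefo_a, snunebra) ~> created
-- 9. sums.accrue(6/11) ~> -373/22
-- 10. sums.accrue(-88) ~> -2309/22
-- 11. filer.scanf(/) ~> [tunefo_a]


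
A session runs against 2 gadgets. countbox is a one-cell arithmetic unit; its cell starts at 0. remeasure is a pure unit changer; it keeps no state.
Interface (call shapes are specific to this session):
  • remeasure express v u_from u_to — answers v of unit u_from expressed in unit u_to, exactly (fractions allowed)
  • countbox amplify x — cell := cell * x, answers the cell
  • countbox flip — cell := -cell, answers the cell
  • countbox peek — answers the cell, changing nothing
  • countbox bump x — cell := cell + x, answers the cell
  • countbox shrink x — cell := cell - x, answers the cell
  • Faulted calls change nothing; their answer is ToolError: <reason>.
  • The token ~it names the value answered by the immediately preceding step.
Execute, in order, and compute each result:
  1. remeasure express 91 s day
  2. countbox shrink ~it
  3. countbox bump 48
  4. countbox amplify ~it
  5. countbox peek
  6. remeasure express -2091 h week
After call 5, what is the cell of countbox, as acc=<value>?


Answer: acc=17198513057881/7464960000

Derivation:
Do: remeasure express[v=91; u_from=s; u_to=day]
See: 91/86400
Do: countbox shrink[x=~it]
See: -91/86400
Do: countbox bump[x=48]
See: 4147109/86400
Do: countbox amplify[x=~it]
See: 17198513057881/7464960000
Do: countbox peek[]
See: 17198513057881/7464960000
Do: remeasure express[v=-2091; u_from=h; u_to=week]
See: -697/56


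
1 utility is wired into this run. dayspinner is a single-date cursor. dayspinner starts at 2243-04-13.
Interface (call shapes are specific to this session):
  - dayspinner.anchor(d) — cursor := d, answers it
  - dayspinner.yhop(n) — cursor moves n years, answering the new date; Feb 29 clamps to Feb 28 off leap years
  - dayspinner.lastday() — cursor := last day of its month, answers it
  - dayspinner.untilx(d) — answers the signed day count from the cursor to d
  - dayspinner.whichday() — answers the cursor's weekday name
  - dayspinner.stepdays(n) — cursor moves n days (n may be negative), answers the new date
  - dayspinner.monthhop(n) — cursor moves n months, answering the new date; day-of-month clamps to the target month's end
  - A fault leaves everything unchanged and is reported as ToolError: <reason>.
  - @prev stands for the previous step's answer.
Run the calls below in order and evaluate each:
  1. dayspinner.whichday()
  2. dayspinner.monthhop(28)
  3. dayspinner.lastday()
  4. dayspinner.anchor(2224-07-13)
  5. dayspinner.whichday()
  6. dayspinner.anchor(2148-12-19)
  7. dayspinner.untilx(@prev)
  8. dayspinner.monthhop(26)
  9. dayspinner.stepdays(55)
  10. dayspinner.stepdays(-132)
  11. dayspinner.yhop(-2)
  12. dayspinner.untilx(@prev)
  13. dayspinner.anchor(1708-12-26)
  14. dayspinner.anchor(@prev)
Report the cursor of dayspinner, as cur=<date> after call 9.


Answer: cur=2151-04-15

Derivation:
→ dayspinner.whichday()
← Thursday
→ dayspinner.monthhop(28)
← 2245-08-13
→ dayspinner.lastday()
← 2245-08-31
→ dayspinner.anchor(2224-07-13)
← 2224-07-13
→ dayspinner.whichday()
← Tuesday
→ dayspinner.anchor(2148-12-19)
← 2148-12-19
→ dayspinner.untilx(@prev)
← 0
→ dayspinner.monthhop(26)
← 2151-02-19
→ dayspinner.stepdays(55)
← 2151-04-15
→ dayspinner.stepdays(-132)
← 2150-12-04
→ dayspinner.yhop(-2)
← 2148-12-04
→ dayspinner.untilx(@prev)
← 0
→ dayspinner.anchor(1708-12-26)
← 1708-12-26
→ dayspinner.anchor(@prev)
← 1708-12-26


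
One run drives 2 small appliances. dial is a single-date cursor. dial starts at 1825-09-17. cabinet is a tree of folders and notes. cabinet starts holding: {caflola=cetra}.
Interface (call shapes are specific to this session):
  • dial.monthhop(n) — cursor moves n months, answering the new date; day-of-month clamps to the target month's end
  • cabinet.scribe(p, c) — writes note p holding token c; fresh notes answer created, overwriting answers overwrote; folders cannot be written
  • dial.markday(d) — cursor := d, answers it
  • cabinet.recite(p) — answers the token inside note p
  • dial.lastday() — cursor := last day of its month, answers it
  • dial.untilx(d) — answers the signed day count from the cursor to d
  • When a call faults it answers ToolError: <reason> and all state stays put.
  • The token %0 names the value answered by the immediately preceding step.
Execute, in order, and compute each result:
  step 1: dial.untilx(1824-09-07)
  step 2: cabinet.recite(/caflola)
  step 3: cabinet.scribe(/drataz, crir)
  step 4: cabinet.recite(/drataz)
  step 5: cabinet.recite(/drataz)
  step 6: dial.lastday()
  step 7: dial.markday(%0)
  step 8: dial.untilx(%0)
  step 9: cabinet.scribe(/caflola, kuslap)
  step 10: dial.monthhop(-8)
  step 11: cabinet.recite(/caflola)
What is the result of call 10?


Answer: 1825-01-30

Derivation:
Next I call dial.untilx using d=1824-09-07, giving -375.
I call cabinet.recite using p=/caflola, giving cetra.
Calling cabinet.scribe using p=/drataz, c=crir, giving created.
I try cabinet.recite using p=/drataz, giving crir.
Calling cabinet.recite using p=/drataz, → crir.
Now I run dial.lastday: 1825-09-30.
Then dial.markday using d=%0, — result: 1825-09-30.
I invoke dial.untilx using d=%0, giving 0.
Calling cabinet.scribe using p=/caflola, c=kuslap, and get overwrote.
Invoking dial.monthhop using n=-8, → 1825-01-30.
Next I call cabinet.recite using p=/caflola, giving kuslap.


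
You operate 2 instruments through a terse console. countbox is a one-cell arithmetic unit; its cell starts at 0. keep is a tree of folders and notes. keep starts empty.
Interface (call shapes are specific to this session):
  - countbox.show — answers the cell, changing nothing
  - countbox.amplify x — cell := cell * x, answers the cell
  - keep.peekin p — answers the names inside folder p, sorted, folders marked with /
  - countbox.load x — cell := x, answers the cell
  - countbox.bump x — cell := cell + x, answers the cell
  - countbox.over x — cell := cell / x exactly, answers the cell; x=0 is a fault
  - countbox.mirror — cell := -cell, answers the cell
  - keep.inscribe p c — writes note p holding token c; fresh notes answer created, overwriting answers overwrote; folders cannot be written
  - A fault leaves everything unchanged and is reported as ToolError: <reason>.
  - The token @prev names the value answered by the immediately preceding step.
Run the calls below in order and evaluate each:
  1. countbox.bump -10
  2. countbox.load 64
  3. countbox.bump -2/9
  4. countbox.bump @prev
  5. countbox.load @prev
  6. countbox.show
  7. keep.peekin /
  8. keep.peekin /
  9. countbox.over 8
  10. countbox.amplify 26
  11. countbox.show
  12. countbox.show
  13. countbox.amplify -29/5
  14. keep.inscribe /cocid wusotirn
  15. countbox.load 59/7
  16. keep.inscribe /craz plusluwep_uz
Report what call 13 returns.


! 1. countbox.bump(x='-10') ~> -10
! 2. countbox.load(x='64') ~> 64
! 3. countbox.bump(x='-2/9') ~> 574/9
! 4. countbox.bump(x='@prev') ~> 1148/9
! 5. countbox.load(x='@prev') ~> 1148/9
! 6. countbox.show() ~> 1148/9
! 7. keep.peekin(p='/') ~> []
! 8. keep.peekin(p='/') ~> []
! 9. countbox.over(x='8') ~> 287/18
! 10. countbox.amplify(x='26') ~> 3731/9
! 11. countbox.show() ~> 3731/9
! 12. countbox.show() ~> 3731/9
! 13. countbox.amplify(x='-29/5') ~> -108199/45
! 14. keep.inscribe(p='/cocid', c='wusotirn') ~> created
! 15. countbox.load(x='59/7') ~> 59/7
! 16. keep.inscribe(p='/craz', c='plusluwep_uz') ~> created

Answer: -108199/45


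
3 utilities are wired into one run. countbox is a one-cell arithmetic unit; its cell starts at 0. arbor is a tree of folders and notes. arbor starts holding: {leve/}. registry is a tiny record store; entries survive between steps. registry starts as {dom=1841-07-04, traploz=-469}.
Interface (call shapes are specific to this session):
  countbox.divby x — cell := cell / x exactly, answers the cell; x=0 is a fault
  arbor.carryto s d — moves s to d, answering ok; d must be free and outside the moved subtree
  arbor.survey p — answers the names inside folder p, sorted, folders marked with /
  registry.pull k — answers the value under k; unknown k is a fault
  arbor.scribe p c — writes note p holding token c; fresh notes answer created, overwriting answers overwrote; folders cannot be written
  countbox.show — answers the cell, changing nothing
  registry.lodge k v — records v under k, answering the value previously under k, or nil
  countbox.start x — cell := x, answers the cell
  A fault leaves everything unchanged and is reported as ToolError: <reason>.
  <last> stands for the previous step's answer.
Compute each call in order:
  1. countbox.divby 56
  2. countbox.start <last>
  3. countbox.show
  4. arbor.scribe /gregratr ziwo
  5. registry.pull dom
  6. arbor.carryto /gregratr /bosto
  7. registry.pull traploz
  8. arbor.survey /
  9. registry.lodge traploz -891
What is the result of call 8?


Answer: [bosto, leve/]

Derivation:
==> countbox.divby(56)
<== 0
==> countbox.start(<last>)
<== 0
==> countbox.show()
<== 0
==> arbor.scribe(/gregratr, ziwo)
<== created
==> registry.pull(dom)
<== 1841-07-04
==> arbor.carryto(/gregratr, /bosto)
<== ok
==> registry.pull(traploz)
<== -469
==> arbor.survey(/)
<== [bosto, leve/]
==> registry.lodge(traploz, -891)
<== -469


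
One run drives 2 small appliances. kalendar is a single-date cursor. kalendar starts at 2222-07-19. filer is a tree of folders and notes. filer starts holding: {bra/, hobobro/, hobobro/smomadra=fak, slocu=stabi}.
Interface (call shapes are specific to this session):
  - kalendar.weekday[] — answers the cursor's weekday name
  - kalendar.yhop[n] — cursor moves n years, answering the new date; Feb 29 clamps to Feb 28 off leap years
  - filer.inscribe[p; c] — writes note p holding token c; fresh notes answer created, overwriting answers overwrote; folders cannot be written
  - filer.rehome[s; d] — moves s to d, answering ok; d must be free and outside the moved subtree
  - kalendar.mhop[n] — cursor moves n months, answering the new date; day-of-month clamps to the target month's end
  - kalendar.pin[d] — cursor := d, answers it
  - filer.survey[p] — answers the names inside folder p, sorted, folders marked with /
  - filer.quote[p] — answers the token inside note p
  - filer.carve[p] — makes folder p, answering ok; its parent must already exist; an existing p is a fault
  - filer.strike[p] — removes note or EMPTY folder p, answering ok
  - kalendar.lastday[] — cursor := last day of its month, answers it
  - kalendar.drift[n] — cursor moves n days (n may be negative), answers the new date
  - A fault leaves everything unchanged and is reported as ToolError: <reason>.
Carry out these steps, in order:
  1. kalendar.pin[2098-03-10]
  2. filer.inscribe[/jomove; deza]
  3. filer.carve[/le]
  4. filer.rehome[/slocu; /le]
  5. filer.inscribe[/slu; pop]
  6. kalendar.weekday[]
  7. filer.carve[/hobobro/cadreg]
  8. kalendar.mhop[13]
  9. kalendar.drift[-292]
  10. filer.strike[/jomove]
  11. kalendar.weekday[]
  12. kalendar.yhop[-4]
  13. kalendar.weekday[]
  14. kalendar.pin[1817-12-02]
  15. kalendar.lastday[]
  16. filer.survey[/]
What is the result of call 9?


Answer: 2098-06-22

Derivation:
CALL pin[d=2098-03-10]
RET  2098-03-10
CALL inscribe[p=/jomove; c=deza]
RET  created
CALL carve[p=/le]
RET  ok
CALL rehome[s=/slocu; d=/le]
RET  ToolError: exists
CALL inscribe[p=/slu; c=pop]
RET  created
CALL weekday[]
RET  Monday
CALL carve[p=/hobobro/cadreg]
RET  ok
CALL mhop[n=13]
RET  2099-04-10
CALL drift[n=-292]
RET  2098-06-22
CALL strike[p=/jomove]
RET  ok
CALL weekday[]
RET  Sunday
CALL yhop[n=-4]
RET  2094-06-22
CALL weekday[]
RET  Tuesday
CALL pin[d=1817-12-02]
RET  1817-12-02
CALL lastday[]
RET  1817-12-31
CALL survey[p=/]
RET  [bra/, hobobro/, le/, slocu, slu]


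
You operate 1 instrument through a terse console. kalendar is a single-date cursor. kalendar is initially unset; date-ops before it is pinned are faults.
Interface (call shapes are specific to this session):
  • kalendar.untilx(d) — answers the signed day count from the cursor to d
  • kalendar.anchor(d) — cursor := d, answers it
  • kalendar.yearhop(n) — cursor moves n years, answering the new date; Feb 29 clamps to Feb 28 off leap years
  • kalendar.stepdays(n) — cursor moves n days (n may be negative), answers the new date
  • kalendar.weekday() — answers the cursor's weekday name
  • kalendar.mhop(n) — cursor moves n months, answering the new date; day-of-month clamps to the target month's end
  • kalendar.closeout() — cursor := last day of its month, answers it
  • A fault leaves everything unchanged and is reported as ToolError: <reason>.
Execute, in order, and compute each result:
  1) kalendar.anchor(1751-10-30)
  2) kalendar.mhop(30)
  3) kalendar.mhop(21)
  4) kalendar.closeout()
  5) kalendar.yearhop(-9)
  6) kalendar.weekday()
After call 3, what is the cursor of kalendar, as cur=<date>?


Step: kalendar.anchor[d→1751-10-30]
Result: 1751-10-30
Step: kalendar.mhop[n→30]
Result: 1754-04-30
Step: kalendar.mhop[n→21]
Result: 1756-01-30
Step: kalendar.closeout[]
Result: 1756-01-31
Step: kalendar.yearhop[n→-9]
Result: 1747-01-31
Step: kalendar.weekday[]
Result: Tuesday

Answer: cur=1756-01-30


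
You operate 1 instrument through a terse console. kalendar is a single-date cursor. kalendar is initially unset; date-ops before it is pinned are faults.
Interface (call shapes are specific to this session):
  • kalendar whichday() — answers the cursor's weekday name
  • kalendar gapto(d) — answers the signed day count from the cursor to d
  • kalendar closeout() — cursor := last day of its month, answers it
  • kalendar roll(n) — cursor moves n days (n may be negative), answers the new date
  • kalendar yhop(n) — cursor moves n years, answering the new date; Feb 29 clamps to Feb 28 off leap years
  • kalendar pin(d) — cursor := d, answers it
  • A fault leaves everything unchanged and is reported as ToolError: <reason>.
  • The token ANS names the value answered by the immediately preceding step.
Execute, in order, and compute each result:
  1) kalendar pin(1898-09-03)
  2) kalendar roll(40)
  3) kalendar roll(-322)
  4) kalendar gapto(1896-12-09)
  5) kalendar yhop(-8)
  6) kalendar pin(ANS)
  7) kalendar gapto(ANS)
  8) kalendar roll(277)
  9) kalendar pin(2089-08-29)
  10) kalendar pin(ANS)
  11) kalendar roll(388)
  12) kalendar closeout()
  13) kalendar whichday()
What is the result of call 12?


Do: kalendar pin[d: 1898-09-03]
See: 1898-09-03
Do: kalendar roll[n: 40]
See: 1898-10-13
Do: kalendar roll[n: -322]
See: 1897-11-25
Do: kalendar gapto[d: 1896-12-09]
See: -351
Do: kalendar yhop[n: -8]
See: 1889-11-25
Do: kalendar pin[d: ANS]
See: 1889-11-25
Do: kalendar gapto[d: ANS]
See: 0
Do: kalendar roll[n: 277]
See: 1890-08-29
Do: kalendar pin[d: 2089-08-29]
See: 2089-08-29
Do: kalendar pin[d: ANS]
See: 2089-08-29
Do: kalendar roll[n: 388]
See: 2090-09-21
Do: kalendar closeout[]
See: 2090-09-30
Do: kalendar whichday[]
See: Saturday

Answer: 2090-09-30


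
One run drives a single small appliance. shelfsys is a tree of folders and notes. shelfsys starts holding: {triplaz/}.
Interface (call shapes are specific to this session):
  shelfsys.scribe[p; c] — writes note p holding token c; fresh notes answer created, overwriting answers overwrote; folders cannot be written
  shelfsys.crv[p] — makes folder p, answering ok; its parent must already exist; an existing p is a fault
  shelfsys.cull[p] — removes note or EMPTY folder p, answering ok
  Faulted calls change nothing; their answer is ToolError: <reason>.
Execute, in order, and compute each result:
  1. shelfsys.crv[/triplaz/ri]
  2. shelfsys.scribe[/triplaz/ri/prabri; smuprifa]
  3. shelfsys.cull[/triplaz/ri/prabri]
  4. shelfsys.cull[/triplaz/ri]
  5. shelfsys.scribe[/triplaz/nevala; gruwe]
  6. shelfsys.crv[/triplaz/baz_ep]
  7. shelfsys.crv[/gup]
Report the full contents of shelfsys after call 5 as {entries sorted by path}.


Answer: {triplaz/, triplaz/nevala=gruwe}

Derivation:
Calling shelfsys.crv passing /triplaz/ri, → ok.
I try shelfsys.scribe passing /triplaz/ri/prabri, smuprifa, which returns created.
Calling shelfsys.cull passing /triplaz/ri/prabri, → ok.
I use shelfsys.cull passing /triplaz/ri: ok.
Next I call shelfsys.scribe passing /triplaz/nevala, gruwe, giving created.
I try shelfsys.crv passing /triplaz/baz_ep, and see ok.
I run shelfsys.crv passing /gup: ok.


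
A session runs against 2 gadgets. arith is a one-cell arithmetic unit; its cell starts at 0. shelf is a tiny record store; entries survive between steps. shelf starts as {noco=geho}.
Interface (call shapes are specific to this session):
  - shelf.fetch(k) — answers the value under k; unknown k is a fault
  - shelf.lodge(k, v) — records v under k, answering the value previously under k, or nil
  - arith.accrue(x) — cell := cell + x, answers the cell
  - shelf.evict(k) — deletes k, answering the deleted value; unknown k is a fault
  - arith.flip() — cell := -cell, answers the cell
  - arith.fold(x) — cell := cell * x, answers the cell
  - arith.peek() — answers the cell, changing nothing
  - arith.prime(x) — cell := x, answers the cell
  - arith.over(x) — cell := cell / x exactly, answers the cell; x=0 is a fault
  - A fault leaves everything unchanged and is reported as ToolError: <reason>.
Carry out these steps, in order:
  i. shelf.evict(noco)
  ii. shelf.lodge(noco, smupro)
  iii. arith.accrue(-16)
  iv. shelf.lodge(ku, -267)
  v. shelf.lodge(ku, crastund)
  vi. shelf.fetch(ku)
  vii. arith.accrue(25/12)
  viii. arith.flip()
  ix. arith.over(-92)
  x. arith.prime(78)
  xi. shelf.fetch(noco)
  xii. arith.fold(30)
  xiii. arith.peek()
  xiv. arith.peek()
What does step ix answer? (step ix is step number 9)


→ shelf.evict(k→noco)
← geho
→ shelf.lodge(k→noco, v→smupro)
← nil
→ arith.accrue(x→-16)
← -16
→ shelf.lodge(k→ku, v→-267)
← nil
→ shelf.lodge(k→ku, v→crastund)
← -267
→ shelf.fetch(k→ku)
← crastund
→ arith.accrue(x→25/12)
← -167/12
→ arith.flip()
← 167/12
→ arith.over(x→-92)
← -167/1104
→ arith.prime(x→78)
← 78
→ shelf.fetch(k→noco)
← smupro
→ arith.fold(x→30)
← 2340
→ arith.peek()
← 2340
→ arith.peek()
← 2340

Answer: -167/1104


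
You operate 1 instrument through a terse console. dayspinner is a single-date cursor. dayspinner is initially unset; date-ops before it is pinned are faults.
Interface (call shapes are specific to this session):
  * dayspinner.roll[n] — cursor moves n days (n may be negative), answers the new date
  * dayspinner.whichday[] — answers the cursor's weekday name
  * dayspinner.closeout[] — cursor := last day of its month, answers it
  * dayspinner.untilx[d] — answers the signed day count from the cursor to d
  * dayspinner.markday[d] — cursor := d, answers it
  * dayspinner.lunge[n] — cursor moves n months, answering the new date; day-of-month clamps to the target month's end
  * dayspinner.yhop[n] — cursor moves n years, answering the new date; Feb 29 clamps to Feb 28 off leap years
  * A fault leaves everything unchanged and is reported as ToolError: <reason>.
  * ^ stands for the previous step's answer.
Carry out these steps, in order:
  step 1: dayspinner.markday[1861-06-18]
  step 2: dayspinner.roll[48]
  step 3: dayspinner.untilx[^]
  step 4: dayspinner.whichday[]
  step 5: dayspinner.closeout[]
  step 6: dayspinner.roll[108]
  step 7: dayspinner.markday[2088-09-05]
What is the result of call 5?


Answer: 1861-08-31

Derivation:
% dayspinner.markday d: 1861-06-18
[out] 1861-06-18
% dayspinner.roll n: 48
[out] 1861-08-05
% dayspinner.untilx d: ^
[out] 0
% dayspinner.whichday
[out] Monday
% dayspinner.closeout
[out] 1861-08-31
% dayspinner.roll n: 108
[out] 1861-12-17
% dayspinner.markday d: 2088-09-05
[out] 2088-09-05


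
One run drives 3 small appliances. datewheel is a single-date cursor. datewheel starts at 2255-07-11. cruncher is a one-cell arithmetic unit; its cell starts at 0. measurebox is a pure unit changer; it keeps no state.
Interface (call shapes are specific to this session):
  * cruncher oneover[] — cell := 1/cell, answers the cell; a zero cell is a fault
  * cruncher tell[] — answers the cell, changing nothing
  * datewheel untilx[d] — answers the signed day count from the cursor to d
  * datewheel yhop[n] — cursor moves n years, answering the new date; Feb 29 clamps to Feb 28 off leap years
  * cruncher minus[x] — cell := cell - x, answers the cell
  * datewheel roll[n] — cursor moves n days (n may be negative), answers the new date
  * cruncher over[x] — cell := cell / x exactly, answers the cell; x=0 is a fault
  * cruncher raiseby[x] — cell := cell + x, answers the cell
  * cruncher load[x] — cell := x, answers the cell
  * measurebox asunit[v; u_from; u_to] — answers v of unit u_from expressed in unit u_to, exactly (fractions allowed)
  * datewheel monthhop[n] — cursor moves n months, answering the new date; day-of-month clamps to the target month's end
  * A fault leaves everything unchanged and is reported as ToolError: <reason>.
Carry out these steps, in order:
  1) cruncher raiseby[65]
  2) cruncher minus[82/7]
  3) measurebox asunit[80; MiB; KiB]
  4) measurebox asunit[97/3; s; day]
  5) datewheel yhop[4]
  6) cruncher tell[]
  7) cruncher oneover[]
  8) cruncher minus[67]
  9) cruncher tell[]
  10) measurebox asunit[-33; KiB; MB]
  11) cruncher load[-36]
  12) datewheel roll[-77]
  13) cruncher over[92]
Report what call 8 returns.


Answer: -24984/373

Derivation:
Calling cruncher raiseby passing x: 65, giving 65.
Next I call cruncher minus passing x: 82/7, yielding 373/7.
Using measurebox asunit passing v: 80, u_from: MiB, u_to: KiB, and see 81920.
I run measurebox asunit passing v: 97/3, u_from: s, u_to: day, — result: 97/259200.
I call datewheel yhop passing n: 4: 2259-07-11.
I use cruncher tell(), yielding 373/7.
Using cruncher oneover(), and see 7/373.
I try cruncher minus passing x: 67, — result: -24984/373.
I invoke cruncher tell(), → -24984/373.
Now I run measurebox asunit passing v: -33, u_from: KiB, u_to: MB, → -528/15625.
I try cruncher load passing x: -36, giving -36.
Invoking datewheel roll passing n: -77, and get 2259-04-25.
Using cruncher over passing x: 92, and get -9/23.


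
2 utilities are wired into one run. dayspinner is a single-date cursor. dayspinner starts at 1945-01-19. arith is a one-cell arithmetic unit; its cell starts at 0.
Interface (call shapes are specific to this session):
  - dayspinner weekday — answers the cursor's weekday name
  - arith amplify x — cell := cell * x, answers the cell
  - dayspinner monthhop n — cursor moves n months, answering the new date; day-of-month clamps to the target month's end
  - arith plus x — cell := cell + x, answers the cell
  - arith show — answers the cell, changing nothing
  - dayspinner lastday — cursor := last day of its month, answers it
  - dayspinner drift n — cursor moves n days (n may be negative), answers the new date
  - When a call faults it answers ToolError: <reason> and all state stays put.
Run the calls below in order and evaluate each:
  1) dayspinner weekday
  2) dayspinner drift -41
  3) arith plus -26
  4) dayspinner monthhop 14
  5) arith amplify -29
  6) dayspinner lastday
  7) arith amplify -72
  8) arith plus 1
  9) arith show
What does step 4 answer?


Step: dayspinner weekday[]
Result: Friday
Step: dayspinner drift[n='-41']
Result: 1944-12-09
Step: arith plus[x='-26']
Result: -26
Step: dayspinner monthhop[n='14']
Result: 1946-02-09
Step: arith amplify[x='-29']
Result: 754
Step: dayspinner lastday[]
Result: 1946-02-28
Step: arith amplify[x='-72']
Result: -54288
Step: arith plus[x='1']
Result: -54287
Step: arith show[]
Result: -54287

Answer: 1946-02-09


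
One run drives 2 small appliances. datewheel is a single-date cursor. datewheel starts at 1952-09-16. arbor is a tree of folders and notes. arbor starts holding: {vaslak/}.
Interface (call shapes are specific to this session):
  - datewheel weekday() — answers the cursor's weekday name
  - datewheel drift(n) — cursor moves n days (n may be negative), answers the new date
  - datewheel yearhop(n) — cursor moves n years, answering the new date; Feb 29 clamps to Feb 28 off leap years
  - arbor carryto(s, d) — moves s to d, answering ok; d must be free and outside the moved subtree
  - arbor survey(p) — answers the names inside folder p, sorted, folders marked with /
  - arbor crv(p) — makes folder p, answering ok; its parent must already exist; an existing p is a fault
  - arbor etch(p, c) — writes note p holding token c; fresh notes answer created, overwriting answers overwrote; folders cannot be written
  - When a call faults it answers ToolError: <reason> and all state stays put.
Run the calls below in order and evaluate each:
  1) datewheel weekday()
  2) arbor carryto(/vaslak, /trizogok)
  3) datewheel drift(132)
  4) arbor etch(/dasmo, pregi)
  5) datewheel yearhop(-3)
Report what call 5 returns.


Answer: 1950-01-26

Derivation:
% 1. datewheel weekday() => Tuesday
% 2. arbor carryto(/vaslak, /trizogok) => ok
% 3. datewheel drift(132) => 1953-01-26
% 4. arbor etch(/dasmo, pregi) => created
% 5. datewheel yearhop(-3) => 1950-01-26


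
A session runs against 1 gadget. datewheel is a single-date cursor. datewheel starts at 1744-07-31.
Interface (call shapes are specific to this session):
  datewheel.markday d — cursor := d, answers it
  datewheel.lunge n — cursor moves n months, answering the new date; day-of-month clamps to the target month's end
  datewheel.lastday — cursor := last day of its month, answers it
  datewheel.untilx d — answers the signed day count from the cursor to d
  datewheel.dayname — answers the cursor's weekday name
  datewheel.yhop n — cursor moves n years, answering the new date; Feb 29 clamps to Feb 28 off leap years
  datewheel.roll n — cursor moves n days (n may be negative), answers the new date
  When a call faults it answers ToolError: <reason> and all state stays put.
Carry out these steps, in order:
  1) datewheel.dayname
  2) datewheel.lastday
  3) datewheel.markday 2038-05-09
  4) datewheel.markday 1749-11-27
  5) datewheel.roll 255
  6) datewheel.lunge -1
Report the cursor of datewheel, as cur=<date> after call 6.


~$ datewheel.dayname
  Friday
~$ datewheel.lastday
  1744-07-31
~$ datewheel.markday d=2038-05-09
  2038-05-09
~$ datewheel.markday d=1749-11-27
  1749-11-27
~$ datewheel.roll n=255
  1750-08-09
~$ datewheel.lunge n=-1
  1750-07-09

Answer: cur=1750-07-09


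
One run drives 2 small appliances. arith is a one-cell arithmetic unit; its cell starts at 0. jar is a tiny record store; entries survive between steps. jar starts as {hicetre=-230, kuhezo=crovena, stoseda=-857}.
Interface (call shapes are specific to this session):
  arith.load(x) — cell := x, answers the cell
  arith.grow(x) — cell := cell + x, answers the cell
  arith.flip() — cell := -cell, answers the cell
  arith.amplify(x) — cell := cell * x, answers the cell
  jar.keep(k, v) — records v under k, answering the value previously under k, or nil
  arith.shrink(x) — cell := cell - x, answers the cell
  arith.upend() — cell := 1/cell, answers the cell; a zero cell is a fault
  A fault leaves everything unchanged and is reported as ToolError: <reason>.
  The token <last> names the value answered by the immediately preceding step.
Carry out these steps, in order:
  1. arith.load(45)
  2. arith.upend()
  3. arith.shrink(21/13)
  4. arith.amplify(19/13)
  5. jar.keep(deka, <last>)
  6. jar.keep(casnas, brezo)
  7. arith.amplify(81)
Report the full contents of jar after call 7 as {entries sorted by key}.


==> arith.load(x=45)
<== 45
==> arith.upend()
<== 1/45
==> arith.shrink(x=21/13)
<== -932/585
==> arith.amplify(x=19/13)
<== -17708/7605
==> jar.keep(k=deka, v=<last>)
<== nil
==> jar.keep(k=casnas, v=brezo)
<== nil
==> arith.amplify(x=81)
<== -159372/845

Answer: {casnas=brezo, deka=-17708/7605, hicetre=-230, kuhezo=crovena, stoseda=-857}


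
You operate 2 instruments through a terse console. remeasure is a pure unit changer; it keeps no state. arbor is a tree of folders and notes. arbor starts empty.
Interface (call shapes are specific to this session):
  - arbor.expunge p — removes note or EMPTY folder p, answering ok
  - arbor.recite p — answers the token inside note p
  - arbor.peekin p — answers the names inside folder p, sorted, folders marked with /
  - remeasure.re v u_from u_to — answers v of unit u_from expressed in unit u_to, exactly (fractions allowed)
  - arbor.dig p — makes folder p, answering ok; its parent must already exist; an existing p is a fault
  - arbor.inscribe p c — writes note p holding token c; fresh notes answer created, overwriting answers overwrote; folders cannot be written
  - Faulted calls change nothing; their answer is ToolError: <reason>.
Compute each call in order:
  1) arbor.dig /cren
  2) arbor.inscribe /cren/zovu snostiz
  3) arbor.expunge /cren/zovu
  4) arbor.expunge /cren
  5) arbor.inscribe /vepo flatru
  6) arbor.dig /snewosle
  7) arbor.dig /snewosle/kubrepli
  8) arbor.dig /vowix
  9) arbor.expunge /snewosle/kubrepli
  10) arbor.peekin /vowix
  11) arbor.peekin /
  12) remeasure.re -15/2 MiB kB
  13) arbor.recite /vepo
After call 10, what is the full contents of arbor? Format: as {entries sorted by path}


Answer: {snewosle/, vepo=flatru, vowix/}

Derivation:
Act: arbor.dig[p=/cren]
Obs: ok
Act: arbor.inscribe[p=/cren/zovu; c=snostiz]
Obs: created
Act: arbor.expunge[p=/cren/zovu]
Obs: ok
Act: arbor.expunge[p=/cren]
Obs: ok
Act: arbor.inscribe[p=/vepo; c=flatru]
Obs: created
Act: arbor.dig[p=/snewosle]
Obs: ok
Act: arbor.dig[p=/snewosle/kubrepli]
Obs: ok
Act: arbor.dig[p=/vowix]
Obs: ok
Act: arbor.expunge[p=/snewosle/kubrepli]
Obs: ok
Act: arbor.peekin[p=/vowix]
Obs: []
Act: arbor.peekin[p=/]
Obs: [snewosle/, vepo, vowix/]
Act: remeasure.re[v=-15/2; u_from=MiB; u_to=kB]
Obs: -196608/25
Act: arbor.recite[p=/vepo]
Obs: flatru
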